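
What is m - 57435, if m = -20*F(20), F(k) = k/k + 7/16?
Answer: -229855/4 ≈ -57464.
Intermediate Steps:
F(k) = 23/16 (F(k) = 1 + 7*(1/16) = 1 + 7/16 = 23/16)
m = -115/4 (m = -20*23/16 = -115/4 ≈ -28.750)
m - 57435 = -115/4 - 57435 = -229855/4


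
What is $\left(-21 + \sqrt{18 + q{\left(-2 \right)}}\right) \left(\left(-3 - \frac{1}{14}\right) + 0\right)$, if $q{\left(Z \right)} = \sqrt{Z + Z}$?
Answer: $\frac{129}{2} - \frac{43 \sqrt{18 + 2 i}}{14} \approx 51.449 - 0.72283 i$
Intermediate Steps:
$q{\left(Z \right)} = \sqrt{2} \sqrt{Z}$ ($q{\left(Z \right)} = \sqrt{2 Z} = \sqrt{2} \sqrt{Z}$)
$\left(-21 + \sqrt{18 + q{\left(-2 \right)}}\right) \left(\left(-3 - \frac{1}{14}\right) + 0\right) = \left(-21 + \sqrt{18 + \sqrt{2} \sqrt{-2}}\right) \left(\left(-3 - \frac{1}{14}\right) + 0\right) = \left(-21 + \sqrt{18 + \sqrt{2} i \sqrt{2}}\right) \left(\left(-3 - \frac{1}{14}\right) + 0\right) = \left(-21 + \sqrt{18 + 2 i}\right) \left(\left(-3 - \frac{1}{14}\right) + 0\right) = \left(-21 + \sqrt{18 + 2 i}\right) \left(- \frac{43}{14} + 0\right) = \left(-21 + \sqrt{18 + 2 i}\right) \left(- \frac{43}{14}\right) = \frac{129}{2} - \frac{43 \sqrt{18 + 2 i}}{14}$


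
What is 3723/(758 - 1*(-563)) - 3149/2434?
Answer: 4901953/3215314 ≈ 1.5246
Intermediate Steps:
3723/(758 - 1*(-563)) - 3149/2434 = 3723/(758 + 563) - 3149*1/2434 = 3723/1321 - 3149/2434 = 4901953/3215314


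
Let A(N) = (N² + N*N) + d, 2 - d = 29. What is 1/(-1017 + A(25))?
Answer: 1/206 ≈ 0.0048544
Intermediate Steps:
d = -27 (d = 2 - 1*29 = 2 - 29 = -27)
A(N) = -27 + 2*N² (A(N) = (N² + N*N) - 27 = (N² + N²) - 27 = 2*N² - 27 = -27 + 2*N²)
1/(-1017 + A(25)) = 1/(-1017 + (-27 + 2*25²)) = 1/(-1017 + (-27 + 2*625)) = 1/(-1017 + (-27 + 1250)) = 1/(-1017 + 1223) = 1/206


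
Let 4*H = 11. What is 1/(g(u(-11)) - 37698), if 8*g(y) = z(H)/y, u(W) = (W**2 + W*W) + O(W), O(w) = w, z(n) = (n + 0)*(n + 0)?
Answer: -2688/101332213 ≈ -2.6527e-5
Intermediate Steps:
H = 11/4 (H = (1/4)*11 = 11/4 ≈ 2.7500)
z(n) = n**2 (z(n) = n*n = n**2)
u(W) = W + 2*W**2 (u(W) = (W**2 + W*W) + W = (W**2 + W**2) + W = 2*W**2 + W = W + 2*W**2)
g(y) = 121/(128*y) (g(y) = ((11/4)**2/y)/8 = (121/(16*y))/8 = 121/(128*y))
1/(g(u(-11)) - 37698) = 1/(121/(128*((-11*(1 + 2*(-11))))) - 37698) = 1/(121/(128*((-11*(1 - 22)))) - 37698) = 1/(121/(128*((-11*(-21)))) - 37698) = 1/((121/128)/231 - 37698) = 1/((121/128)*(1/231) - 37698) = 1/(11/2688 - 37698) = 1/(-101332213/2688) = -2688/101332213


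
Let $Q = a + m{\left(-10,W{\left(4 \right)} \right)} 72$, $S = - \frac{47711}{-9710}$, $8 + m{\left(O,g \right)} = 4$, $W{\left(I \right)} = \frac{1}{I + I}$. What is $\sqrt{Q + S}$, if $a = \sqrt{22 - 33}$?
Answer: $\frac{\sqrt{-26690546990 + 94284100 i \sqrt{11}}}{9710} \approx 0.09856 + 16.825 i$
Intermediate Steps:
$W{\left(I \right)} = \frac{1}{2 I}$
$m{\left(O,g \right)} = -4$ ($m{\left(O,g \right)} = -8 + 4 = -4$)
$S = \frac{47711}{9710}$ ($S = \left(-47711\right) \left(- \frac{1}{9710}\right) = \frac{47711}{9710} \approx 4.9136$)
$a = i \sqrt{11}$ ($a = \sqrt{-11} = i \sqrt{11} \approx 3.3166 i$)
$Q = -288 + i \sqrt{11}$ ($Q = i \sqrt{11} - 288 = -288 + i \sqrt{11} \approx -288.0 + 3.3166 i$)
$\sqrt{Q + S} = \sqrt{\left(-288 + i \sqrt{11}\right) + \frac{47711}{9710}} = \sqrt{- \frac{2748769}{9710} + i \sqrt{11}}$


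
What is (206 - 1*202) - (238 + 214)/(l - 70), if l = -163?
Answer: 1384/233 ≈ 5.9399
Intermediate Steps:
(206 - 1*202) - (238 + 214)/(l - 70) = (206 - 1*202) - (238 + 214)/(-163 - 70) = (206 - 202) - 452/(-233) = 4 - 452*(-1)/233 = 4 - 1*(-452/233) = 4 + 452/233 = 1384/233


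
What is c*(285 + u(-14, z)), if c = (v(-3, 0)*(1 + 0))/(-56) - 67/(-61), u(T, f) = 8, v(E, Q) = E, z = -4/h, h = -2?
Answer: 1152955/3416 ≈ 337.52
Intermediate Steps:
z = 2 (z = -4/(-2) = -4*(-1/2) = 2)
c = 3935/3416 (c = -3*(1 + 0)/(-56) - 67/(-61) = -3*1*(-1/56) - 67*(-1/61) = -3*(-1/56) + 67/61 = 3/56 + 67/61 = 3935/3416 ≈ 1.1519)
c*(285 + u(-14, z)) = 3935*(285 + 8)/3416 = (3935/3416)*293 = 1152955/3416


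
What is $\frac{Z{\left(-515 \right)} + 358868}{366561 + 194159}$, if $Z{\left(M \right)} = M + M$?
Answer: $\frac{178919}{280360} \approx 0.63818$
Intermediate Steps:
$Z{\left(M \right)} = 2 M$
$\frac{Z{\left(-515 \right)} + 358868}{366561 + 194159} = \frac{2 \left(-515\right) + 358868}{366561 + 194159} = \frac{-1030 + 358868}{560720} = 357838 \cdot \frac{1}{560720} = \frac{178919}{280360}$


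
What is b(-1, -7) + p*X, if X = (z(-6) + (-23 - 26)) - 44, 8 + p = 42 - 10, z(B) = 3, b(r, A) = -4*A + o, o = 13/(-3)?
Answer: -6409/3 ≈ -2136.3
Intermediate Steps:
o = -13/3 (o = 13*(-⅓) = -13/3 ≈ -4.3333)
b(r, A) = -13/3 - 4*A (b(r, A) = -4*A - 13/3 = -13/3 - 4*A)
p = 24 (p = -8 + (42 - 10) = -8 + 32 = 24)
X = -90 (X = (3 + (-23 - 26)) - 44 = (3 - 49) - 44 = -46 - 44 = -90)
b(-1, -7) + p*X = (-13/3 - 4*(-7)) + 24*(-90) = (-13/3 + 28) - 2160 = 71/3 - 2160 = -6409/3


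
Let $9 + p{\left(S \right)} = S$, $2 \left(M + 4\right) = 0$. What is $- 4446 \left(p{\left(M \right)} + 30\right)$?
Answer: $-75582$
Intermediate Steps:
$M = -4$ ($M = -4 + \frac{1}{2} \cdot 0 = -4 + 0 = -4$)
$p{\left(S \right)} = -9 + S$
$- 4446 \left(p{\left(M \right)} + 30\right) = - 4446 \left(\left(-9 - 4\right) + 30\right) = - 4446 \left(-13 + 30\right) = \left(-4446\right) 17 = -75582$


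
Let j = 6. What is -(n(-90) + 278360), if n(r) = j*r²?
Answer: -326960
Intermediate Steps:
n(r) = 6*r²
-(n(-90) + 278360) = -(6*(-90)² + 278360) = -(6*8100 + 278360) = -(48600 + 278360) = -1*326960 = -326960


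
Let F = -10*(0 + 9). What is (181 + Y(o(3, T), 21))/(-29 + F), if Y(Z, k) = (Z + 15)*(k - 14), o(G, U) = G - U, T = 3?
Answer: -286/119 ≈ -2.4034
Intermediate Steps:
Y(Z, k) = (-14 + k)*(15 + Z) (Y(Z, k) = (15 + Z)*(-14 + k) = (-14 + k)*(15 + Z))
F = -90 (F = -10*9 = -90)
(181 + Y(o(3, T), 21))/(-29 + F) = (181 + (-210 - 14*(3 - 1*3) + 15*21 + (3 - 1*3)*21))/(-29 - 90) = (181 + (-210 - 14*(3 - 3) + 315 + (3 - 3)*21))/(-119) = (181 + (-210 - 14*0 + 315 + 0*21))*(-1/119) = (181 + (-210 + 0 + 315 + 0))*(-1/119) = (181 + 105)*(-1/119) = 286*(-1/119) = -286/119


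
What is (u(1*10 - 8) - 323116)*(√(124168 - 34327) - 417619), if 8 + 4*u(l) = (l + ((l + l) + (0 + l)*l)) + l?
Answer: 134938963185 - 323115*√89841 ≈ 1.3484e+11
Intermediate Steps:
u(l) = -2 + l + l²/4 (u(l) = -2 + ((l + ((l + l) + (0 + l)*l)) + l)/4 = -2 + ((l + (2*l + l*l)) + l)/4 = -2 + ((l + (2*l + l²)) + l)/4 = -2 + ((l + (l² + 2*l)) + l)/4 = -2 + ((l² + 3*l) + l)/4 = -2 + (l² + 4*l)/4 = -2 + (l + l²/4) = -2 + l + l²/4)
(u(1*10 - 8) - 323116)*(√(124168 - 34327) - 417619) = ((-2 + (1*10 - 8) + (1*10 - 8)²/4) - 323116)*(√(124168 - 34327) - 417619) = ((-2 + (10 - 8) + (10 - 8)²/4) - 323116)*(√89841 - 417619) = ((-2 + 2 + (¼)*2²) - 323116)*(-417619 + √89841) = ((-2 + 2 + (¼)*4) - 323116)*(-417619 + √89841) = ((-2 + 2 + 1) - 323116)*(-417619 + √89841) = (1 - 323116)*(-417619 + √89841) = -323115*(-417619 + √89841) = 134938963185 - 323115*√89841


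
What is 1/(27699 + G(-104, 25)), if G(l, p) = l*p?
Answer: 1/25099 ≈ 3.9842e-5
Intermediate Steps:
1/(27699 + G(-104, 25)) = 1/(27699 - 104*25) = 1/(27699 - 2600) = 1/25099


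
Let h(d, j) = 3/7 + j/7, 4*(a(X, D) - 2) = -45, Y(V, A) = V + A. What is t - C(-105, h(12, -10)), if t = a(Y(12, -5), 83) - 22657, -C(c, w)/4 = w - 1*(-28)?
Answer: -90233/4 ≈ -22558.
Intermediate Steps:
Y(V, A) = A + V
a(X, D) = -37/4 (a(X, D) = 2 + (¼)*(-45) = 2 - 45/4 = -37/4)
h(d, j) = 3/7 + j/7 (h(d, j) = 3*(⅐) + j*(⅐) = 3/7 + j/7)
C(c, w) = -112 - 4*w (C(c, w) = -4*(w - 1*(-28)) = -4*(w + 28) = -4*(28 + w) = -112 - 4*w)
t = -90665/4 (t = -37/4 - 22657 = -90665/4 ≈ -22666.)
t - C(-105, h(12, -10)) = -90665/4 - (-112 - 4*(3/7 + (⅐)*(-10))) = -90665/4 - (-112 - 4*(3/7 - 10/7)) = -90665/4 - (-112 - 4*(-1)) = -90665/4 - (-112 + 4) = -90665/4 - 1*(-108) = -90665/4 + 108 = -90233/4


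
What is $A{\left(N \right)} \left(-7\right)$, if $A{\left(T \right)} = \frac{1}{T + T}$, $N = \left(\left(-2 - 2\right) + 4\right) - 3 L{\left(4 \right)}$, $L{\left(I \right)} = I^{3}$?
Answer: $\frac{7}{384} \approx 0.018229$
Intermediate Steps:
$N = -192$ ($N = \left(\left(-2 - 2\right) + 4\right) - 3 \cdot 4^{3} = \left(-4 + 4\right) - 192 = 0 - 192 = -192$)
$A{\left(T \right)} = \frac{1}{2 T}$
$A{\left(N \right)} \left(-7\right) = \frac{1}{2 \left(-192\right)} \left(-7\right) = \frac{1}{2} \left(- \frac{1}{192}\right) \left(-7\right) = \left(- \frac{1}{384}\right) \left(-7\right) = \frac{7}{384}$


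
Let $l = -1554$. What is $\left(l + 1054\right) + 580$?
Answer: $80$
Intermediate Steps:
$\left(l + 1054\right) + 580 = \left(-1554 + 1054\right) + 580 = -500 + 580 = 80$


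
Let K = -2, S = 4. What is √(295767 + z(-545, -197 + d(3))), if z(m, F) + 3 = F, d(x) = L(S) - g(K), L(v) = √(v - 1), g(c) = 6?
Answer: √(295561 + √3) ≈ 543.66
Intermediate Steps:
L(v) = √(-1 + v)
d(x) = -6 + √3 (d(x) = √(-1 + 4) - 1*6 = √3 - 6 = -6 + √3)
z(m, F) = -3 + F
√(295767 + z(-545, -197 + d(3))) = √(295767 + (-3 + (-197 + (-6 + √3)))) = √(295767 + (-3 + (-203 + √3))) = √(295767 + (-206 + √3)) = √(295561 + √3)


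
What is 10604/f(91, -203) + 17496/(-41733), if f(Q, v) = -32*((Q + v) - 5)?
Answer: 10473103/4340232 ≈ 2.4130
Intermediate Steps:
f(Q, v) = 160 - 32*Q - 32*v (f(Q, v) = -32*(-5 + Q + v) = 160 - 32*Q - 32*v)
10604/f(91, -203) + 17496/(-41733) = 10604/(160 - 32*91 - 32*(-203)) + 17496/(-41733) = 10604/(160 - 2912 + 6496) + 17496*(-1/41733) = 10604/3744 - 1944/4637 = 10604*(1/3744) - 1944/4637 = 2651/936 - 1944/4637 = 10473103/4340232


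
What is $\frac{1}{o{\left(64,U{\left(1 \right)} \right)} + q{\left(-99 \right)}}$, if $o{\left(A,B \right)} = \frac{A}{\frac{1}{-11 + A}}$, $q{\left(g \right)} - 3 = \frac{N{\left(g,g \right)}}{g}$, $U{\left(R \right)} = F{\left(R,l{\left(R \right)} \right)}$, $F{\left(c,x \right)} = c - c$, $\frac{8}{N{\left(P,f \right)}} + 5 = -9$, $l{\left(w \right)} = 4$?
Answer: $\frac{693}{2352739} \approx 0.00029455$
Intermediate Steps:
$N{\left(P,f \right)} = - \frac{4}{7}$ ($N{\left(P,f \right)} = \frac{8}{-5 - 9} = \frac{8}{-14} = 8 \left(- \frac{1}{14}\right) = - \frac{4}{7}$)
$F{\left(c,x \right)} = 0$
$U{\left(R \right)} = 0$
$q{\left(g \right)} = 3 - \frac{4}{7 g}$
$o{\left(A,B \right)} = A \left(-11 + A\right)$
$\frac{1}{o{\left(64,U{\left(1 \right)} \right)} + q{\left(-99 \right)}} = \frac{1}{64 \left(-11 + 64\right) + \left(3 - \frac{4}{7 \left(-99\right)}\right)} = \frac{1}{64 \cdot 53 + \left(3 - - \frac{4}{693}\right)} = \frac{1}{3392 + \left(3 + \frac{4}{693}\right)} = \frac{1}{3392 + \frac{2083}{693}} = \frac{1}{\frac{2352739}{693}} = \frac{693}{2352739}$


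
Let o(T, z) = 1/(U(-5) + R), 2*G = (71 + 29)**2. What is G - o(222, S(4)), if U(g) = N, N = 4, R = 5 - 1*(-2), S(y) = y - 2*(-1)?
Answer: 54999/11 ≈ 4999.9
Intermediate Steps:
S(y) = 2 + y (S(y) = y + 2 = 2 + y)
R = 7 (R = 5 + 2 = 7)
G = 5000 (G = (71 + 29)**2/2 = (1/2)*100**2 = (1/2)*10000 = 5000)
U(g) = 4
o(T, z) = 1/11 (o(T, z) = 1/(4 + 7) = 1/11)
G - o(222, S(4)) = 5000 - 1*1/11 = 5000 - 1/11 = 54999/11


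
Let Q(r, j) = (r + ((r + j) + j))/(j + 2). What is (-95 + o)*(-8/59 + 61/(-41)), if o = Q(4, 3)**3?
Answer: 35857437/302375 ≈ 118.59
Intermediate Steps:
Q(r, j) = (2*j + 2*r)/(2 + j) (Q(r, j) = (r + ((j + r) + j))/(2 + j) = (r + (r + 2*j))/(2 + j) = (2*j + 2*r)/(2 + j))
o = 2744/125 (o = (2*(3 + 4)/(2 + 3))**3 = (2*7/5)**3 = (2*(1/5)*7)**3 = (14/5)**3 = 2744/125 ≈ 21.952)
(-95 + o)*(-8/59 + 61/(-41)) = (-95 + 2744/125)*(-8/59 + 61/(-41)) = -9131*(-8*1/59 + 61*(-1/41))/125 = -9131*(-8/59 - 61/41)/125 = -9131/125*(-3927/2419) = 35857437/302375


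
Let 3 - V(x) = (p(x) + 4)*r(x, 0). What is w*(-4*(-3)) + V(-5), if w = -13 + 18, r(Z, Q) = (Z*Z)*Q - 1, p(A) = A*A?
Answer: 92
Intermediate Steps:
p(A) = A**2
r(Z, Q) = -1 + Q*Z**2 (r(Z, Q) = Z**2*Q - 1 = Q*Z**2 - 1 = -1 + Q*Z**2)
V(x) = 7 + x**2 (V(x) = 3 - (x**2 + 4)*(-1 + 0*x**2) = 3 - (4 + x**2)*(-1 + 0) = 3 - (4 + x**2)*(-1) = 3 - (-4 - x**2) = 3 + (4 + x**2) = 7 + x**2)
w = 5
w*(-4*(-3)) + V(-5) = 5*(-4*(-3)) + (7 + (-5)**2) = 5*12 + (7 + 25) = 60 + 32 = 92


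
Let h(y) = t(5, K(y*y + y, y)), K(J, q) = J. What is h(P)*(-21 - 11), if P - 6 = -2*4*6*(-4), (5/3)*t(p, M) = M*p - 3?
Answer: -18912672/5 ≈ -3.7825e+6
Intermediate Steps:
t(p, M) = -9/5 + 3*M*p/5 (t(p, M) = 3*(M*p - 3)/5 = 3*(-3 + M*p)/5 = -9/5 + 3*M*p/5)
P = 198 (P = 6 - 2*4*6*(-4) = 6 - 48*(-4) = 6 - 2*(-96) = 6 + 192 = 198)
h(y) = -9/5 + 3*y + 3*y² (h(y) = -9/5 + (⅗)*(y*y + y)*5 = -9/5 + (⅗)*(y² + y)*5 = -9/5 + (⅗)*(y + y²)*5 = -9/5 + (3*y + 3*y²) = -9/5 + 3*y + 3*y²)
h(P)*(-21 - 11) = (-9/5 + 3*198*(1 + 198))*(-21 - 11) = (-9/5 + 3*198*199)*(-32) = (-9/5 + 118206)*(-32) = (591021/5)*(-32) = -18912672/5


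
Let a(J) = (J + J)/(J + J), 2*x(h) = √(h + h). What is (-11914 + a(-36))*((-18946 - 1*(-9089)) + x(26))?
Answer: 117426441 - 11913*√13 ≈ 1.1738e+8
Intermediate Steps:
x(h) = √2*√h/2 (x(h) = √(h + h)/2 = √(2*h)/2 = (√2*√h)/2 = √2*√h/2)
a(J) = 1 (a(J) = (2*J)/((2*J)) = (2*J)*(1/(2*J)) = 1)
(-11914 + a(-36))*((-18946 - 1*(-9089)) + x(26)) = (-11914 + 1)*((-18946 - 1*(-9089)) + √2*√26/2) = -11913*((-18946 + 9089) + √13) = -11913*(-9857 + √13) = 117426441 - 11913*√13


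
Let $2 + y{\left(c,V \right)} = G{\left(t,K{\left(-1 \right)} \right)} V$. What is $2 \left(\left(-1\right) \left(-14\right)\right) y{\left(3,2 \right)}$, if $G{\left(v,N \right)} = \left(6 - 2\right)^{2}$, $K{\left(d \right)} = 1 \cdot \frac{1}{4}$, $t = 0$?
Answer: $840$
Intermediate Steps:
$K{\left(d \right)} = \frac{1}{4}$ ($K{\left(d \right)} = 1 \cdot \frac{1}{4} = \frac{1}{4}$)
$G{\left(v,N \right)} = 16$ ($G{\left(v,N \right)} = 4^{2} = 16$)
$y{\left(c,V \right)} = -2 + 16 V$
$2 \left(\left(-1\right) \left(-14\right)\right) y{\left(3,2 \right)} = 2 \left(\left(-1\right) \left(-14\right)\right) \left(-2 + 16 \cdot 2\right) = 2 \cdot 14 \left(-2 + 32\right) = 28 \cdot 30 = 840$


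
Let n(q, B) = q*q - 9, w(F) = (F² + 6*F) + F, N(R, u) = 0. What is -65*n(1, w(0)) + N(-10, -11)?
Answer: 520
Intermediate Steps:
w(F) = F² + 7*F
n(q, B) = -9 + q² (n(q, B) = q² - 9 = -9 + q²)
-65*n(1, w(0)) + N(-10, -11) = -65*(-9 + 1²) + 0 = -65*(-9 + 1) + 0 = -65*(-8) + 0 = 520 + 0 = 520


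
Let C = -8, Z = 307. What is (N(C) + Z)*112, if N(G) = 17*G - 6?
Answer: 18480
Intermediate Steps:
N(G) = -6 + 17*G
(N(C) + Z)*112 = ((-6 + 17*(-8)) + 307)*112 = ((-6 - 136) + 307)*112 = (-142 + 307)*112 = 165*112 = 18480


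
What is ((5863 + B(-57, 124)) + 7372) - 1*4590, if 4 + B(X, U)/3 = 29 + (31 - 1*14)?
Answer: 8771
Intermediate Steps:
B(X, U) = 126 (B(X, U) = -12 + 3*(29 + (31 - 1*14)) = -12 + 3*(29 + (31 - 14)) = -12 + 3*(29 + 17) = -12 + 3*46 = -12 + 138 = 126)
((5863 + B(-57, 124)) + 7372) - 1*4590 = ((5863 + 126) + 7372) - 1*4590 = (5989 + 7372) - 4590 = 13361 - 4590 = 8771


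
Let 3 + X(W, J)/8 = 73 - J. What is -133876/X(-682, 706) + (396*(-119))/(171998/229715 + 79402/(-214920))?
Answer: -295871721927741503/2381944621656 ≈ -1.2421e+5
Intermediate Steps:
X(W, J) = 560 - 8*J (X(W, J) = -24 + 8*(73 - J) = -24 + (584 - 8*J) = 560 - 8*J)
-133876/X(-682, 706) + (396*(-119))/(171998/229715 + 79402/(-214920)) = -133876/(560 - 8*706) + (396*(-119))/(171998/229715 + 79402/(-214920)) = -133876/(560 - 5648) - 47124/(171998*(1/229715) + 79402*(-1/214920)) = -133876/(-5088) - 47124/(171998/229715 - 39701/107460) = -133876*(-1/5088) - 47124/1872597973/4937034780 = 33469/1272 - 47124*4937034780/1872597973 = 33469/1272 - 232652826972720/1872597973 = -295871721927741503/2381944621656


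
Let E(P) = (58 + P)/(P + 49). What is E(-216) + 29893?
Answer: 4992289/167 ≈ 29894.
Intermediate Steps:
E(P) = (58 + P)/(49 + P)
E(-216) + 29893 = (58 - 216)/(49 - 216) + 29893 = -158/(-167) + 29893 = -1/167*(-158) + 29893 = 158/167 + 29893 = 4992289/167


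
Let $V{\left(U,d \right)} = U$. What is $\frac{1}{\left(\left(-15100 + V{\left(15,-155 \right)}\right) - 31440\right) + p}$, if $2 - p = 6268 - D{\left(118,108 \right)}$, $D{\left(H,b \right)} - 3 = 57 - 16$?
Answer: $- \frac{1}{52747} \approx -1.8958 \cdot 10^{-5}$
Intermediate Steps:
$D{\left(H,b \right)} = 44$ ($D{\left(H,b \right)} = 3 + \left(57 - 16\right) = 3 + 41 = 44$)
$p = -6222$ ($p = 2 - \left(6268 - 44\right) = 2 - 6224 = -6222$)
$\frac{1}{\left(\left(-15100 + V{\left(15,-155 \right)}\right) - 31440\right) + p} = \frac{1}{\left(\left(-15100 + 15\right) - 31440\right) - 6222} = \frac{1}{\left(-15085 - 31440\right) - 6222} = \frac{1}{-46525 - 6222} = \frac{1}{-52747} = - \frac{1}{52747}$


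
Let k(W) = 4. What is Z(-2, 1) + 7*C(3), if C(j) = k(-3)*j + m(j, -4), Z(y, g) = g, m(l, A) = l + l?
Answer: 127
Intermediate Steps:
m(l, A) = 2*l
C(j) = 6*j (C(j) = 4*j + 2*j = 6*j)
Z(-2, 1) + 7*C(3) = 1 + 7*(6*3) = 1 + 7*18 = 1 + 126 = 127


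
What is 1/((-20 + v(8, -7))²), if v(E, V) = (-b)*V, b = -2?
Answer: 1/1156 ≈ 0.00086505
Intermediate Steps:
v(E, V) = 2*V (v(E, V) = (-1*(-2))*V = 2*V)
1/((-20 + v(8, -7))²) = 1/((-20 + 2*(-7))²) = 1/((-20 - 14)²) = 1/((-34)²) = 1/1156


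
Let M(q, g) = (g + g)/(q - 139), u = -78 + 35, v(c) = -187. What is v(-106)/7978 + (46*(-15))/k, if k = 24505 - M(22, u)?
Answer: -1180192753/22872918022 ≈ -0.051598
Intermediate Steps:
u = -43
M(q, g) = 2*g/(-139 + q) (M(q, g) = (2*g)/(-139 + q) = 2*g/(-139 + q))
k = 2866999/117 (k = 24505 - 2*(-43)/(-139 + 22) = 24505 - 2*(-43)/(-117) = 24505 - 2*(-43)*(-1)/117 = 24505 - 1*86/117 = 24505 - 86/117 = 2866999/117 ≈ 24504.)
v(-106)/7978 + (46*(-15))/k = -187/7978 + (46*(-15))/(2866999/117) = -187*1/7978 - 690*117/2866999 = -187/7978 - 80730/2866999 = -1180192753/22872918022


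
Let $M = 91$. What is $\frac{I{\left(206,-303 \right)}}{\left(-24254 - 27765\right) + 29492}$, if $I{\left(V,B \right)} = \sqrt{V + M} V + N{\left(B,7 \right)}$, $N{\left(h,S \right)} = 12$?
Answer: $- \frac{4}{7509} - \frac{206 \sqrt{33}}{7509} \approx -0.15813$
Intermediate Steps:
$I{\left(V,B \right)} = 12 + V \sqrt{91 + V}$ ($I{\left(V,B \right)} = \sqrt{V + 91} V + 12 = \sqrt{91 + V} V + 12 = V \sqrt{91 + V} + 12 = 12 + V \sqrt{91 + V}$)
$\frac{I{\left(206,-303 \right)}}{\left(-24254 - 27765\right) + 29492} = \frac{12 + 206 \sqrt{91 + 206}}{\left(-24254 - 27765\right) + 29492} = \frac{12 + 206 \sqrt{297}}{-52019 + 29492} = \frac{12 + 206 \cdot 3 \sqrt{33}}{-22527} = \left(12 + 618 \sqrt{33}\right) \left(- \frac{1}{22527}\right) = - \frac{4}{7509} - \frac{206 \sqrt{33}}{7509}$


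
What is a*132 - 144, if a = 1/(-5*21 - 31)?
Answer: -4929/34 ≈ -144.97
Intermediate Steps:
a = -1/136 (a = 1/(-105 - 31) = 1/(-136) = -1/136 ≈ -0.0073529)
a*132 - 144 = -1/136*132 - 144 = -33/34 - 144 = -4929/34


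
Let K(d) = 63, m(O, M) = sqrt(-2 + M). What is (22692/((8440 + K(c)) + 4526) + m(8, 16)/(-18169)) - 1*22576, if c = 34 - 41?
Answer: -98040004/4343 - sqrt(14)/18169 ≈ -22574.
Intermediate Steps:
c = -7
(22692/((8440 + K(c)) + 4526) + m(8, 16)/(-18169)) - 1*22576 = (22692/((8440 + 63) + 4526) + sqrt(-2 + 16)/(-18169)) - 1*22576 = (22692/(8503 + 4526) + sqrt(14)*(-1/18169)) - 22576 = (22692/13029 - sqrt(14)/18169) - 22576 = (22692*(1/13029) - sqrt(14)/18169) - 22576 = (7564/4343 - sqrt(14)/18169) - 22576 = -98040004/4343 - sqrt(14)/18169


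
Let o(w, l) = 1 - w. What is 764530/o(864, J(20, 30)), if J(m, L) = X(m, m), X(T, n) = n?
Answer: -764530/863 ≈ -885.90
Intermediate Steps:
J(m, L) = m
764530/o(864, J(20, 30)) = 764530/(1 - 1*864) = 764530/(1 - 864) = 764530/(-863) = 764530*(-1/863) = -764530/863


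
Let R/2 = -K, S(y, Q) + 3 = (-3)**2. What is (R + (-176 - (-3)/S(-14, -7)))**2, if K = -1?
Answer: 120409/4 ≈ 30102.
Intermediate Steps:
S(y, Q) = 6 (S(y, Q) = -3 + (-3)**2 = -3 + 9 = 6)
R = 2 (R = 2*(-1*(-1)) = 2*1 = 2)
(R + (-176 - (-3)/S(-14, -7)))**2 = (2 + (-176 - (-3)/6))**2 = (2 + (-176 - 1*(-1/2)))**2 = (2 + (-176 + 1/2))**2 = (2 - 351/2)**2 = (-347/2)**2 = 120409/4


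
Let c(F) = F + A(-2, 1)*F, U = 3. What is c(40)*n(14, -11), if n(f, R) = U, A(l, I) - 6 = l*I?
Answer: 600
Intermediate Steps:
A(l, I) = 6 + I*l (A(l, I) = 6 + l*I = 6 + I*l)
n(f, R) = 3
c(F) = 5*F (c(F) = F + (6 + 1*(-2))*F = F + (6 - 2)*F = F + 4*F = 5*F)
c(40)*n(14, -11) = (5*40)*3 = 200*3 = 600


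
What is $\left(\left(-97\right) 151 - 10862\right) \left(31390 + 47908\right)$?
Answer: $-2022812682$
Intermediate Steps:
$\left(\left(-97\right) 151 - 10862\right) \left(31390 + 47908\right) = \left(-14647 - 10862\right) 79298 = \left(-25509\right) 79298 = -2022812682$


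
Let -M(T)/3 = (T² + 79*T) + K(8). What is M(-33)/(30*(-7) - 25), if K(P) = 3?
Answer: -909/47 ≈ -19.340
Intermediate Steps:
M(T) = -9 - 237*T - 3*T² (M(T) = -3*((T² + 79*T) + 3) = -3*(3 + T² + 79*T) = -9 - 237*T - 3*T²)
M(-33)/(30*(-7) - 25) = (-9 - 237*(-33) - 3*(-33)²)/(30*(-7) - 25) = (-9 + 7821 - 3*1089)/(-210 - 25) = (-9 + 7821 - 3267)/(-235) = 4545*(-1/235) = -909/47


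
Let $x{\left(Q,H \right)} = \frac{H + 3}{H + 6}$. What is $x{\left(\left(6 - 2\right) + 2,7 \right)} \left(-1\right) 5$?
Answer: $- \frac{50}{13} \approx -3.8462$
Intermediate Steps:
$x{\left(Q,H \right)} = \frac{3 + H}{6 + H}$
$x{\left(\left(6 - 2\right) + 2,7 \right)} \left(-1\right) 5 = \frac{3 + 7}{6 + 7} \left(-1\right) 5 = \frac{1}{13} \cdot 10 \left(-1\right) 5 = \frac{10}{13} \left(-1\right) 5 = \left(- \frac{10}{13}\right) 5 = - \frac{50}{13}$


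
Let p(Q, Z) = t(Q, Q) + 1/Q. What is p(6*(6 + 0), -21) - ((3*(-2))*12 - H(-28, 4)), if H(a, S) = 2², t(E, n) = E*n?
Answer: 49393/36 ≈ 1372.0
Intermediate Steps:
H(a, S) = 4
p(Q, Z) = 1/Q + Q² (p(Q, Z) = Q*Q + 1/Q = Q² + 1/Q = 1/Q + Q²)
p(6*(6 + 0), -21) - ((3*(-2))*12 - H(-28, 4)) = (1 + (6*(6 + 0))³)/((6*(6 + 0))) - ((3*(-2))*12 - 1*4) = (1 + (6*6)³)/((6*6)) - (-6*12 - 4) = (1 + 36³)/36 - (-72 - 4) = (1 + 46656)/36 - 1*(-76) = (1/36)*46657 + 76 = 46657/36 + 76 = 49393/36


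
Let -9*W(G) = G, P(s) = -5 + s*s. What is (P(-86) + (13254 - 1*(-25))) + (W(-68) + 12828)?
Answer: 301550/9 ≈ 33506.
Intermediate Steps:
P(s) = -5 + s**2
W(G) = -G/9
(P(-86) + (13254 - 1*(-25))) + (W(-68) + 12828) = ((-5 + (-86)**2) + (13254 - 1*(-25))) + (-1/9*(-68) + 12828) = ((-5 + 7396) + (13254 + 25)) + (68/9 + 12828) = (7391 + 13279) + 115520/9 = 20670 + 115520/9 = 301550/9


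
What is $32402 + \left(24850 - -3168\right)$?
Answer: $60420$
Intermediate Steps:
$32402 + \left(24850 - -3168\right) = 32402 + \left(24850 + 3168\right) = 32402 + 28018 = 60420$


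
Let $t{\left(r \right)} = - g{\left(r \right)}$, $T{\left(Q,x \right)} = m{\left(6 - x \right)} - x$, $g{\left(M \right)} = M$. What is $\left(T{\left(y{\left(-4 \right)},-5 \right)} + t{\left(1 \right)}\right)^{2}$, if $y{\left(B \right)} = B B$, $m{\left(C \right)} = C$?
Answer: $225$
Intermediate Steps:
$y{\left(B \right)} = B^{2}$
$T{\left(Q,x \right)} = 6 - 2 x$ ($T{\left(Q,x \right)} = \left(6 - x\right) - x = 6 - 2 x$)
$t{\left(r \right)} = - r$
$\left(T{\left(y{\left(-4 \right)},-5 \right)} + t{\left(1 \right)}\right)^{2} = \left(\left(6 - -10\right) - 1\right)^{2} = \left(\left(6 + 10\right) - 1\right)^{2} = \left(16 - 1\right)^{2} = 15^{2} = 225$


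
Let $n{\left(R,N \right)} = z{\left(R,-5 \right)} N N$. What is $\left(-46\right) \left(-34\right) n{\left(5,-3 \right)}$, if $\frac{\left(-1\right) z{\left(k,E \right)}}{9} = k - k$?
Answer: $0$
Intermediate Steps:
$z{\left(k,E \right)} = 0$ ($z{\left(k,E \right)} = - 9 \left(k - k\right) = \left(-9\right) 0 = 0$)
$n{\left(R,N \right)} = 0$ ($n{\left(R,N \right)} = 0 N N = 0 N = 0$)
$\left(-46\right) \left(-34\right) n{\left(5,-3 \right)} = \left(-46\right) \left(-34\right) 0 = 1564 \cdot 0 = 0$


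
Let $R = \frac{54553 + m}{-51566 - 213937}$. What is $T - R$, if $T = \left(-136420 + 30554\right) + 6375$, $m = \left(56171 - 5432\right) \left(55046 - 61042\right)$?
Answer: $- \frac{26719335464}{265503} \approx -1.0064 \cdot 10^{5}$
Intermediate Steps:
$m = -304231044$ ($m = 50739 \left(-5996\right) = -304231044$)
$R = \frac{304176491}{265503}$ ($R = \frac{54553 - 304231044}{-51566 - 213937} = - \frac{304176491}{-265503} = \left(-304176491\right) \left(- \frac{1}{265503}\right) = \frac{304176491}{265503} \approx 1145.7$)
$T = -99491$ ($T = -105866 + 6375 = -99491$)
$T - R = -99491 - \frac{304176491}{265503} = - \frac{26719335464}{265503}$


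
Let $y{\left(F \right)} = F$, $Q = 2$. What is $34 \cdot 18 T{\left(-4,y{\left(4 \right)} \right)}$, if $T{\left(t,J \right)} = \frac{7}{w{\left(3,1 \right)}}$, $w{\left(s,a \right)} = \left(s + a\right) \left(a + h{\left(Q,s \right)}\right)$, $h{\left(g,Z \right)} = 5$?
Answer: $\frac{357}{2} \approx 178.5$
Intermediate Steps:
$w{\left(s,a \right)} = \left(5 + a\right) \left(a + s\right)$ ($w{\left(s,a \right)} = \left(s + a\right) \left(a + 5\right) = \left(a + s\right) \left(5 + a\right) = \left(5 + a\right) \left(a + s\right)$)
$T{\left(t,J \right)} = \frac{7}{24}$ ($T{\left(t,J \right)} = \frac{7}{1^{2} + 5 \cdot 1 + 5 \cdot 3 + 1 \cdot 3} = \frac{7}{1 + 5 + 15 + 3} = \frac{7}{24}$)
$34 \cdot 18 T{\left(-4,y{\left(4 \right)} \right)} = 34 \cdot 18 \cdot \frac{7}{24} = 612 \cdot \frac{7}{24} = \frac{357}{2}$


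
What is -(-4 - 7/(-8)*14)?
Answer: -33/4 ≈ -8.2500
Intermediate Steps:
-(-4 - 7/(-8)*14) = -(-4 - 7*(-⅛)*14) = -(-4 + (7/8)*14) = -(-4 + 49/4) = -1*33/4 = -33/4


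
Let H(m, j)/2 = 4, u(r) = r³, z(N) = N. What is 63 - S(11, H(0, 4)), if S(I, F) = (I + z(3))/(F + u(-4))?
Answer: 253/4 ≈ 63.250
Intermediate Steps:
H(m, j) = 8 (H(m, j) = 2*4 = 8)
S(I, F) = (3 + I)/(-64 + F) (S(I, F) = (I + 3)/(F + (-4)³) = (3 + I)/(F - 64) = (3 + I)/(-64 + F))
63 - S(11, H(0, 4)) = 63 - (3 + 11)/(-64 + 8) = 63 - 14/(-56) = 63 - (-1)*14/56 = 63 - 1*(-¼) = 63 + ¼ = 253/4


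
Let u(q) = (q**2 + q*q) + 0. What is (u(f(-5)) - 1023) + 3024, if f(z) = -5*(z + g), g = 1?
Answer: 2801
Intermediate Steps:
f(z) = -5 - 5*z (f(z) = -5*(z + 1) = -5*(1 + z) = -5 - 5*z)
u(q) = 2*q**2 (u(q) = (q**2 + q**2) + 0 = 2*q**2 + 0 = 2*q**2)
(u(f(-5)) - 1023) + 3024 = (2*(-5 - 5*(-5))**2 - 1023) + 3024 = (2*(-5 + 25)**2 - 1023) + 3024 = (2*20**2 - 1023) + 3024 = (2*400 - 1023) + 3024 = (800 - 1023) + 3024 = -223 + 3024 = 2801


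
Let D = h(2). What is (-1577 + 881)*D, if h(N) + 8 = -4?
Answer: 8352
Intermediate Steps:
h(N) = -12 (h(N) = -8 - 4 = -12)
D = -12
(-1577 + 881)*D = (-1577 + 881)*(-12) = -696*(-12) = 8352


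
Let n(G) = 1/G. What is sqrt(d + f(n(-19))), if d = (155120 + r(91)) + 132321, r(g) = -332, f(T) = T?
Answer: sqrt(103646330)/19 ≈ 535.83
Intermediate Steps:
d = 287109 (d = (155120 - 332) + 132321 = 154788 + 132321 = 287109)
sqrt(d + f(n(-19))) = sqrt(287109 + 1/(-19)) = sqrt(287109 - 1/19) = sqrt(5455070/19) = sqrt(103646330)/19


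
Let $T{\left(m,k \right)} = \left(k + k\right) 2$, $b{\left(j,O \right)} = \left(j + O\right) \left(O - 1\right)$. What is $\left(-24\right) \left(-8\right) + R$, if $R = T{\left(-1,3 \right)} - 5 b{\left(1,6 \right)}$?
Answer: $29$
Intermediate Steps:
$b{\left(j,O \right)} = \left(-1 + O\right) \left(O + j\right)$ ($b{\left(j,O \right)} = \left(O + j\right) \left(-1 + O\right) = \left(-1 + O\right) \left(O + j\right)$)
$T{\left(m,k \right)} = 4 k$ ($T{\left(m,k \right)} = 2 k 2 = 4 k$)
$R = -163$ ($R = 4 \cdot 3 - 5 \left(6^{2} - 6 - 1 + 6 \cdot 1\right) = 12 - 5 \left(36 - 6 - 1 + 6\right) = 12 - 175 = -163$)
$\left(-24\right) \left(-8\right) + R = \left(-24\right) \left(-8\right) - 163 = 192 - 163 = 29$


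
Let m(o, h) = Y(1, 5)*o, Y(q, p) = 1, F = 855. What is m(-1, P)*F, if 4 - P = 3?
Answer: -855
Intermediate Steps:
P = 1 (P = 4 - 1*3 = 4 - 3 = 1)
m(o, h) = o (m(o, h) = 1*o = o)
m(-1, P)*F = -1*855 = -855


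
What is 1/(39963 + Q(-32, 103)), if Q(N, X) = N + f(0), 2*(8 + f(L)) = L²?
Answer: 1/39923 ≈ 2.5048e-5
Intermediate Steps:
f(L) = -8 + L²/2
Q(N, X) = -8 + N (Q(N, X) = N + (-8 + (½)*0²) = N + (-8 + (½)*0) = N + (-8 + 0) = N - 8 = -8 + N)
1/(39963 + Q(-32, 103)) = 1/(39963 + (-8 - 32)) = 1/(39963 - 40) = 1/39923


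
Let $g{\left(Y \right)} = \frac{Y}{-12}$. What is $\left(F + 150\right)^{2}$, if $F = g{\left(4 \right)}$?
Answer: $\frac{201601}{9} \approx 22400.0$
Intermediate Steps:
$g{\left(Y \right)} = - \frac{Y}{12}$ ($g{\left(Y \right)} = Y \left(- \frac{1}{12}\right) = - \frac{Y}{12}$)
$F = - \frac{1}{3}$ ($F = \left(- \frac{1}{12}\right) 4 = - \frac{1}{3} \approx -0.33333$)
$\left(F + 150\right)^{2} = \left(- \frac{1}{3} + 150\right)^{2} = \left(\frac{449}{3}\right)^{2} = \frac{201601}{9}$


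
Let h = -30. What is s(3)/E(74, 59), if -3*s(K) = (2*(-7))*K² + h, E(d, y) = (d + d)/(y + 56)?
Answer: 1495/37 ≈ 40.405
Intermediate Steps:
E(d, y) = 2*d/(56 + y) (E(d, y) = (2*d)/(56 + y) = 2*d/(56 + y))
s(K) = 10 + 14*K²/3 (s(K) = -((2*(-7))*K² - 30)/3 = -(-14*K² - 30)/3 = -(-30 - 14*K²)/3 = 10 + 14*K²/3)
s(3)/E(74, 59) = (10 + (14/3)*3²)/((2*74/(56 + 59))) = (10 + (14/3)*9)/((2*74/115)) = (10 + 42)/((2*74*(1/115))) = 52/(148/115) = 52*(115/148) = 1495/37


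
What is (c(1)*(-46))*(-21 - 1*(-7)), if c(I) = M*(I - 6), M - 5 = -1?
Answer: -12880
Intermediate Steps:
M = 4 (M = 5 - 1 = 4)
c(I) = -24 + 4*I (c(I) = 4*(I - 6) = 4*(-6 + I) = -24 + 4*I)
(c(1)*(-46))*(-21 - 1*(-7)) = ((-24 + 4*1)*(-46))*(-21 - 1*(-7)) = ((-24 + 4)*(-46))*(-21 + 7) = -20*(-46)*(-14) = 920*(-14) = -12880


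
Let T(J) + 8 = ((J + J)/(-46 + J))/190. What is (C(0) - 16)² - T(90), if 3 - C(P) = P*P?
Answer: 73977/418 ≈ 176.98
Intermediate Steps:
C(P) = 3 - P² (C(P) = 3 - P*P = 3 - P²)
T(J) = -8 + J/(95*(-46 + J)) (T(J) = -8 + ((J + J)/(-46 + J))/190 = -8 + ((2*J)/(-46 + J))*(1/190) = -8 + (2*J/(-46 + J))*(1/190) = -8 + J/(95*(-46 + J)))
(C(0) - 16)² - T(90) = ((3 - 1*0²) - 16)² - 23*(1520 - 33*90)/(95*(-46 + 90)) = ((3 - 1*0) - 16)² - 23*(1520 - 2970)/(95*44) = ((3 + 0) - 16)² - 23*(-1450)/(95*44) = (3 - 16)² - 1*(-3335/418) = (-13)² + 3335/418 = 169 + 3335/418 = 73977/418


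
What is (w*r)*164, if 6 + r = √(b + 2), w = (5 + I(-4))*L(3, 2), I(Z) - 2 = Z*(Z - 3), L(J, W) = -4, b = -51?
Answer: 137760 - 160720*I ≈ 1.3776e+5 - 1.6072e+5*I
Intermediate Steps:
I(Z) = 2 + Z*(-3 + Z) (I(Z) = 2 + Z*(Z - 3) = 2 + Z*(-3 + Z))
w = -140 (w = (5 + (2 + (-4)² - 3*(-4)))*(-4) = (5 + (2 + 16 + 12))*(-4) = (5 + 30)*(-4) = 35*(-4) = -140)
r = -6 + 7*I (r = -6 + √(-51 + 2) = -6 + √(-49) = -6 + 7*I ≈ -6.0 + 7.0*I)
(w*r)*164 = -140*(-6 + 7*I)*164 = (840 - 980*I)*164 = 137760 - 160720*I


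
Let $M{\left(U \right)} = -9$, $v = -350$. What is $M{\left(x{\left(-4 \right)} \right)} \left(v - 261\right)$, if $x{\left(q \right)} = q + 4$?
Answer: $5499$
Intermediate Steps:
$x{\left(q \right)} = 4 + q$
$M{\left(x{\left(-4 \right)} \right)} \left(v - 261\right) = - 9 \left(-350 - 261\right) = \left(-9\right) \left(-611\right) = 5499$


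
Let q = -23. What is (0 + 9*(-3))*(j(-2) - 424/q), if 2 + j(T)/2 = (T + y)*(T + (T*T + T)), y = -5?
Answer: -8964/23 ≈ -389.74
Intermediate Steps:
j(T) = -4 + 2*(-5 + T)*(T**2 + 2*T) (j(T) = -4 + 2*((T - 5)*(T + (T*T + T))) = -4 + 2*((-5 + T)*(T + (T**2 + T))) = -4 + 2*((-5 + T)*(T + (T + T**2))) = -4 + 2*((-5 + T)*(T**2 + 2*T)) = -4 + 2*(-5 + T)*(T**2 + 2*T))
(0 + 9*(-3))*(j(-2) - 424/q) = (0 + 9*(-3))*((-4 - 20*(-2) - 6*(-2)**2 + 2*(-2)**3) - 424/(-23)) = (0 - 27)*((-4 + 40 - 6*4 + 2*(-8)) - 424*(-1/23)) = -27*((-4 + 40 - 24 - 16) + 424/23) = -27*(-4 + 424/23) = -27*332/23 = -8964/23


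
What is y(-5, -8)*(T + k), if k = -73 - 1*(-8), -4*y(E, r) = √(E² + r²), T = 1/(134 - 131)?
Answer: 97*√89/6 ≈ 152.52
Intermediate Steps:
T = ⅓ (T = 1/3 = ⅓ ≈ 0.33333)
y(E, r) = -√(E² + r²)/4
k = -65 (k = -73 + 8 = -65)
y(-5, -8)*(T + k) = (-√((-5)² + (-8)²)/4)*(⅓ - 65) = -√(25 + 64)/4*(-194/3) = -√89/4*(-194/3) = 97*√89/6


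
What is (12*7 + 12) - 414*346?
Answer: -143148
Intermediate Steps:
(12*7 + 12) - 414*346 = (84 + 12) - 143244 = 96 - 143244 = -143148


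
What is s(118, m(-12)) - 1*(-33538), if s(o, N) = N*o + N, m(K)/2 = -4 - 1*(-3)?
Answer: 33300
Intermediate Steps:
m(K) = -2 (m(K) = 2*(-4 - 1*(-3)) = 2*(-4 + 3) = 2*(-1) = -2)
s(o, N) = N + N*o
s(118, m(-12)) - 1*(-33538) = -2*(1 + 118) - 1*(-33538) = -2*119 + 33538 = -238 + 33538 = 33300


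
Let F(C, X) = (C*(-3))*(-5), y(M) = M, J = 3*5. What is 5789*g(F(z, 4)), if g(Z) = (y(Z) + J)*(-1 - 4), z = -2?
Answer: 434175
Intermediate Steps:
J = 15
F(C, X) = 15*C (F(C, X) = -3*C*(-5) = 15*C)
g(Z) = -75 - 5*Z (g(Z) = (Z + 15)*(-1 - 4) = (15 + Z)*(-5) = -75 - 5*Z)
5789*g(F(z, 4)) = 5789*(-75 - 75*(-2)) = 5789*(-75 - 5*(-30)) = 5789*(-75 + 150) = 5789*75 = 434175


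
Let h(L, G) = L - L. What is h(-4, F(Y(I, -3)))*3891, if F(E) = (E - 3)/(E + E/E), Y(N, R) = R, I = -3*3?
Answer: 0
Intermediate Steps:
I = -9
F(E) = (-3 + E)/(1 + E) (F(E) = (-3 + E)/(E + 1) = (-3 + E)/(1 + E))
h(L, G) = 0
h(-4, F(Y(I, -3)))*3891 = 0*3891 = 0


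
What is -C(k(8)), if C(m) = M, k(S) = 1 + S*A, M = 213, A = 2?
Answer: -213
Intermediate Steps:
k(S) = 1 + 2*S (k(S) = 1 + S*2 = 1 + 2*S)
C(m) = 213
-C(k(8)) = -1*213 = -213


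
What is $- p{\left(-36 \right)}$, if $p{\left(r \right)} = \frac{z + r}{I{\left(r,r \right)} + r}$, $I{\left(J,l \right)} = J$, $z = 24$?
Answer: $- \frac{1}{6} \approx -0.16667$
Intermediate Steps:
$p{\left(r \right)} = \frac{24 + r}{2 r}$ ($p{\left(r \right)} = \frac{24 + r}{r + r} = \frac{24 + r}{2 r}$)
$- p{\left(-36 \right)} = - \frac{24 - 36}{2 \left(-36\right)} = - \frac{\left(-1\right) \left(-12\right)}{2 \cdot 36} = \left(-1\right) \frac{1}{6} = - \frac{1}{6}$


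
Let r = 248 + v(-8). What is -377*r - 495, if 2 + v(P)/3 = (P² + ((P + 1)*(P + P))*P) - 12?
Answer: 862835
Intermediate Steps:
v(P) = -42 + 3*P² + 6*P²*(1 + P) (v(P) = -6 + 3*((P² + ((P + 1)*(P + P))*P) - 12) = -6 + 3*((P² + ((1 + P)*(2*P))*P) - 12) = -6 + 3*((P² + (2*P*(1 + P))*P) - 12) = -6 + 3*((P² + 2*P²*(1 + P)) - 12) = -6 + 3*(-12 + P² + 2*P²*(1 + P)) = -6 + (-36 + 3*P² + 6*P²*(1 + P)) = -42 + 3*P² + 6*P²*(1 + P))
r = -2290 (r = 248 + (-42 + 6*(-8)³ + 9*(-8)²) = 248 + (-42 + 6*(-512) + 9*64) = 248 + (-42 - 3072 + 576) = 248 - 2538 = -2290)
-377*r - 495 = -377*(-2290) - 495 = 863330 - 495 = 862835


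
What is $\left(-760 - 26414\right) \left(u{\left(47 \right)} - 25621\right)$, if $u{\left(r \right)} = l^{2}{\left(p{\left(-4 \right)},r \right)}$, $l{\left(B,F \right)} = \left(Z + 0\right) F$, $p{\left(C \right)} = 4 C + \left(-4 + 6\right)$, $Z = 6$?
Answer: $-1464760122$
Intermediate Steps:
$p{\left(C \right)} = 2 + 4 C$ ($p{\left(C \right)} = 4 C + 2 = 2 + 4 C$)
$l{\left(B,F \right)} = 6 F$ ($l{\left(B,F \right)} = \left(6 + 0\right) F = 6 F$)
$u{\left(r \right)} = 36 r^{2}$ ($u{\left(r \right)} = \left(6 r\right)^{2} = 36 r^{2}$)
$\left(-760 - 26414\right) \left(u{\left(47 \right)} - 25621\right) = \left(-760 - 26414\right) \left(36 \cdot 47^{2} - 25621\right) = - 27174 \left(36 \cdot 2209 - 25621\right) = - 27174 \left(79524 - 25621\right) = \left(-27174\right) 53903 = -1464760122$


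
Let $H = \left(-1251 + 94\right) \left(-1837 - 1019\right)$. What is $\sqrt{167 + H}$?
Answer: $\sqrt{3304559} \approx 1817.8$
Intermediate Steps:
$H = 3304392$ ($H = \left(-1157\right) \left(-2856\right) = 3304392$)
$\sqrt{167 + H} = \sqrt{167 + 3304392} = \sqrt{3304559}$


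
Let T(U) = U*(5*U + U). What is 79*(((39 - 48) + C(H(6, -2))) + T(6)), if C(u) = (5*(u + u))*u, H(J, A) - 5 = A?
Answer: 23463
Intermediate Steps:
H(J, A) = 5 + A
T(U) = 6*U² (T(U) = U*(6*U) = 6*U²)
C(u) = 10*u² (C(u) = (5*(2*u))*u = (10*u)*u = 10*u²)
79*(((39 - 48) + C(H(6, -2))) + T(6)) = 79*(((39 - 48) + 10*(5 - 2)²) + 6*6²) = 79*((-9 + 10*3²) + 6*36) = 79*((-9 + 10*9) + 216) = 79*((-9 + 90) + 216) = 79*(81 + 216) = 79*297 = 23463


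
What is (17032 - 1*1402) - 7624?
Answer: 8006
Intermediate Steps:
(17032 - 1*1402) - 7624 = (17032 - 1402) - 7624 = 15630 - 7624 = 8006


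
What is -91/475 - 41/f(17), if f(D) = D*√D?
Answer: -91/475 - 41*√17/289 ≈ -0.77652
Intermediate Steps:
f(D) = D^(3/2)
-91/475 - 41/f(17) = -91/475 - 41*√17/289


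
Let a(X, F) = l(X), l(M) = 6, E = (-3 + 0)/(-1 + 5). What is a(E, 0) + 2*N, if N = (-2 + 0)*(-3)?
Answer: 18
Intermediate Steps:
E = -3/4 ≈ -0.75000
a(X, F) = 6
N = 6 (N = -2*(-3) = 6)
a(E, 0) + 2*N = 6 + 2*6 = 6 + 12 = 18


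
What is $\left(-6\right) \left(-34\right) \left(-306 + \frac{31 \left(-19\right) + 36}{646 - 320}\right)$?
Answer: $- \frac{10231518}{163} \approx -62770.0$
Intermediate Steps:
$\left(-6\right) \left(-34\right) \left(-306 + \frac{31 \left(-19\right) + 36}{646 - 320}\right) = 204 \left(-306 + \frac{-589 + 36}{326}\right) = 204 \left(-306 - \frac{553}{326}\right) = 204 \left(- \frac{100309}{326}\right) = - \frac{10231518}{163}$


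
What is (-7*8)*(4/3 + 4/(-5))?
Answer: -448/15 ≈ -29.867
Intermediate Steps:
(-7*8)*(4/3 + 4/(-5)) = -56*(4*(⅓) + 4*(-⅕)) = -56*(4/3 - ⅘) = -56*8/15 = -448/15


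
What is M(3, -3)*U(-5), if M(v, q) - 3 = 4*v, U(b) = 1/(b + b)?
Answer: -3/2 ≈ -1.5000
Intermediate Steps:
U(b) = 1/(2*b)
M(v, q) = 3 + 4*v
M(3, -3)*U(-5) = (3 + 4*3)*((½)/(-5)) = (3 + 12)*((½)*(-⅕)) = 15*(-⅒) = -3/2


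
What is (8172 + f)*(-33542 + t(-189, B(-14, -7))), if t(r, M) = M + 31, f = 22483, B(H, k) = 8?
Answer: -1027034465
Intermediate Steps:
t(r, M) = 31 + M
(8172 + f)*(-33542 + t(-189, B(-14, -7))) = (8172 + 22483)*(-33542 + (31 + 8)) = 30655*(-33542 + 39) = 30655*(-33503) = -1027034465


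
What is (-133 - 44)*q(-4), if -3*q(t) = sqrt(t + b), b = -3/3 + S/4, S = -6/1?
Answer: 59*I*sqrt(26)/2 ≈ 150.42*I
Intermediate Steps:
S = -6 (S = -6*1 = -6)
b = -5/2 (b = -3/3 - 6/4 = -3*1/3 - 6*1/4 = -1 - 3/2 = -5/2 ≈ -2.5000)
q(t) = -sqrt(-5/2 + t)/3 (q(t) = -sqrt(t - 5/2)/3 = -sqrt(-5/2 + t)/3)
(-133 - 44)*q(-4) = (-133 - 44)*(-sqrt(-10 + 4*(-4))/6) = -(-59)*sqrt(-10 - 16)/2 = -(-59)*sqrt(-26)/2 = -(-59)*I*sqrt(26)/2 = 59*I*sqrt(26)/2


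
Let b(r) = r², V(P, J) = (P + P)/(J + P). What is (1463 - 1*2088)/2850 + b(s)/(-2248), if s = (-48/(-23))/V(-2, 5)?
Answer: -3734693/16945986 ≈ -0.22039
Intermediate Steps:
V(P, J) = 2*P/(J + P) (V(P, J) = (2*P)/(J + P) = 2*P/(J + P))
s = -36/23 (s = (-48/(-23))/((2*(-2)/(5 - 2))) = (-48*(-1/23))/((2*(-2)/3)) = 48/(23*((2*(-2)*(⅓)))) = 48/(23*(-4/3)) = (48/23)*(-¾) = -36/23 ≈ -1.5652)
(1463 - 1*2088)/2850 + b(s)/(-2248) = (1463 - 1*2088)/2850 + (-36/23)²/(-2248) = (1463 - 2088)*(1/2850) + (1296/529)*(-1/2248) = -625*1/2850 - 162/148649 = -25/114 - 162/148649 = -3734693/16945986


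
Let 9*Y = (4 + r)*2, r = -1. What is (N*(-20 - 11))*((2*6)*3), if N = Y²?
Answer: -496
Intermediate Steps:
Y = ⅔ (Y = ((4 - 1)*2)/9 = (3*2)/9 = (⅑)*6 = ⅔ ≈ 0.66667)
N = 4/9 (N = (⅔)² = 4/9 ≈ 0.44444)
(N*(-20 - 11))*((2*6)*3) = (4*(-20 - 11)/9)*((2*6)*3) = ((4/9)*(-31))*(12*3) = -124/9*36 = -496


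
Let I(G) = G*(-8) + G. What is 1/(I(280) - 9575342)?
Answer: -1/9577302 ≈ -1.0441e-7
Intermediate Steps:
I(G) = -7*G (I(G) = -8*G + G = -7*G)
1/(I(280) - 9575342) = 1/(-7*280 - 9575342) = 1/(-1960 - 9575342) = 1/(-9577302) = -1/9577302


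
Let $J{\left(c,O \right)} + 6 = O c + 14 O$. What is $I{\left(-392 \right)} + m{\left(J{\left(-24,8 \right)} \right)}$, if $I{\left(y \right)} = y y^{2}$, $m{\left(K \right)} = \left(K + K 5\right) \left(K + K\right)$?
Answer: $-60147536$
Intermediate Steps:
$J{\left(c,O \right)} = -6 + 14 O + O c$ ($J{\left(c,O \right)} = -6 + \left(O c + 14 O\right) = -6 + \left(14 O + O c\right) = -6 + 14 O + O c$)
$m{\left(K \right)} = 12 K^{2}$ ($m{\left(K \right)} = \left(K + 5 K\right) 2 K = 6 K 2 K = 12 K^{2}$)
$I{\left(y \right)} = y^{3}$
$I{\left(-392 \right)} + m{\left(J{\left(-24,8 \right)} \right)} = \left(-392\right)^{3} + 12 \left(-6 + 14 \cdot 8 + 8 \left(-24\right)\right)^{2} = -60236288 + 12 \left(-6 + 112 - 192\right)^{2} = -60236288 + 12 \left(-86\right)^{2} = -60236288 + 12 \cdot 7396 = -60236288 + 88752 = -60147536$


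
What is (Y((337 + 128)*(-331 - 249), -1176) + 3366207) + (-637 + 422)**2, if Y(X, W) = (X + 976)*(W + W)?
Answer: 635451280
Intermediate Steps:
Y(X, W) = 2*W*(976 + X) (Y(X, W) = (976 + X)*(2*W) = 2*W*(976 + X))
(Y((337 + 128)*(-331 - 249), -1176) + 3366207) + (-637 + 422)**2 = (2*(-1176)*(976 + (337 + 128)*(-331 - 249)) + 3366207) + (-637 + 422)**2 = (2*(-1176)*(976 + 465*(-580)) + 3366207) + (-215)**2 = (2*(-1176)*(976 - 269700) + 3366207) + 46225 = (2*(-1176)*(-268724) + 3366207) + 46225 = (632038848 + 3366207) + 46225 = 635405055 + 46225 = 635451280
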